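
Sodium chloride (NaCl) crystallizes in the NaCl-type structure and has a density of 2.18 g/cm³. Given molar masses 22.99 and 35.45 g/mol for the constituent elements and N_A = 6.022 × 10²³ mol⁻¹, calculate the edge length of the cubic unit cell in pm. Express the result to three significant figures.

563 pm

M(NaCl) = 58.44 g/mol; Z = 4 formula units per cell.
a³ = Z·M/(N_A·ρ) = 4 × 58.44 / (6.022 × 10²³ × 2.18) = 1.781 × 10^-22 cm³, so a = 5.626 × 10^-8 cm = 563 pm.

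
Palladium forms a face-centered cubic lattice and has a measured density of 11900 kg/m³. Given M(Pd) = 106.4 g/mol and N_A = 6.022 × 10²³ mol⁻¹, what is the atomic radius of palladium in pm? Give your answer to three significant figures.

For an FCC cell (Z = 4), a³ = Z·M/(N_A·ρ) = 4 × 106.4 / (6.022 × 10²³ × 11.90) = 5.939 × 10^-23 cm³, so a = 3.902 × 10^-8 cm = 390.2 pm.
Atoms touch along the face diagonal, so √2·a = 4r, so r = 0.3536 × a = 138 pm.

138 pm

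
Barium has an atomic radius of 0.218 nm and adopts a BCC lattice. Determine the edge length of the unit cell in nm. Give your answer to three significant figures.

In a BCC lattice, atoms touch along the body diagonal, so √3·a = 4r.
a = 4r/√3 = 4 × 0.218 / 1.7321 = 0.503 nm.

0.503 nm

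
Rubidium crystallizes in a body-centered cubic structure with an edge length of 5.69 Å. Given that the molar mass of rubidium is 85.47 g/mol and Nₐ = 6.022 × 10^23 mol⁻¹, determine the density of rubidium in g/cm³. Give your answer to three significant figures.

1.54 g/cm³

A BCC unit cell contains Z = 2 atoms.
Cell volume: a³ = (5.69 Å)³ = (5.690 × 10^-8 cm)³ = 1.842 × 10^-22 cm³.
ρ = Z·M/(N_A·a³) = 2 × 85.47 / (6.022 × 10²³ × 1.842 × 10^-22) = 1.541 g/cm³.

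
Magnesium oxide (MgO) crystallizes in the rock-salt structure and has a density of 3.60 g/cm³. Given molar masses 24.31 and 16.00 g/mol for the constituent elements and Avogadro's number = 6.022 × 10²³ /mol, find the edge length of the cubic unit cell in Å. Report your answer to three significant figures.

M(MgO) = 40.31 g/mol; Z = 4 formula units per cell.
a³ = Z·M/(N_A·ρ) = 4 × 40.31 / (6.022 × 10²³ × 3.60) = 7.438 × 10^-23 cm³, so a = 4.205 × 10^-8 cm = 4.21 Å.

4.21 Å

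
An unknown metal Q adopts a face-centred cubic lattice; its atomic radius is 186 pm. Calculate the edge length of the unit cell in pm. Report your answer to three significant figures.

526 pm

In an FCC lattice, atoms touch along the face diagonal, so √2·a = 4r.
a = 4r/√2 = 4 × 186 / 1.4142 = 526 pm.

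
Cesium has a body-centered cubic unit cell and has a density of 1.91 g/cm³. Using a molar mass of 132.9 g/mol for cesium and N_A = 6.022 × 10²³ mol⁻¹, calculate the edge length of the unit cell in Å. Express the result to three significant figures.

6.14 Å

With Z = 2 atoms per BCC cell, a³ = Z·M/(N_A·ρ) = 2 × 132.9 / (6.022 × 10²³ × 1.910 g/cm³) = 2.311 × 10^-22 cm³.
a = (2.311 × 10^-22)^(1/3) = 6.137 × 10^-8 cm = 6.14 Å.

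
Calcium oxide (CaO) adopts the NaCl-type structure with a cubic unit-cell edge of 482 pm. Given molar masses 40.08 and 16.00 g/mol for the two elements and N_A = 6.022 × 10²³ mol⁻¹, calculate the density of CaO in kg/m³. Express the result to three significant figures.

3330 kg/m³

The NaCl-type structure contains Z = 4 formula units per cell; M(CaO) = 40.08 + 16.00 = 56.08 g/mol.
a³ = (4.820 × 10^-8 cm)³ = 1.120 × 10^-22 cm³.
ρ = 4 × 56.08 / (6.022 × 10²³ × 1.120 × 10^-22) = 3.326 g/cm³ = 3330 kg/m³.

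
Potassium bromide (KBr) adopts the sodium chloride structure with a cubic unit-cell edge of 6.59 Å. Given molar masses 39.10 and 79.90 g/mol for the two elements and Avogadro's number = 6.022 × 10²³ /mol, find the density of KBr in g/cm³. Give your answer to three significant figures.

The sodium chloride structure contains Z = 4 formula units per cell; M(KBr) = 39.10 + 79.90 = 119.0 g/mol.
a³ = (6.590 × 10^-8 cm)³ = 2.862 × 10^-22 cm³.
ρ = 4 × 119.0 / (6.022 × 10²³ × 2.862 × 10^-22) = 2.762 g/cm³.

2.76 g/cm³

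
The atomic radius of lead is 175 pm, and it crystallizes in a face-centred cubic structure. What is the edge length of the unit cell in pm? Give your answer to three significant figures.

495 pm

In an FCC lattice, atoms touch along the face diagonal, so √2·a = 4r.
a = 4r/√2 = 4 × 175 / 1.4142 = 495 pm.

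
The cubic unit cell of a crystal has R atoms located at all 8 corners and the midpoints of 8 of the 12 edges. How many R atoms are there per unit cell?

Corner atoms are shared by 8 cells (1/8 each), edge atoms by 4 (1/4 each).
Net atoms = 8 × 1/8 + 8 × 1/4 = 1 + 2 = 3.

3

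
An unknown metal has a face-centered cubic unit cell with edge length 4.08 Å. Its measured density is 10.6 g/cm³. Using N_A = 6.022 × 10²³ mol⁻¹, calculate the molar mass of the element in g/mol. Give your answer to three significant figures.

An FCC cell has Z = 4 atoms; a = 4.080 × 10^-8 cm.
M = ρ·N_A·a³/Z = 10.6 × 6.022 × 10²³ × 6.792 × 10^-23 / 4 = 108 g/mol.

108 g/mol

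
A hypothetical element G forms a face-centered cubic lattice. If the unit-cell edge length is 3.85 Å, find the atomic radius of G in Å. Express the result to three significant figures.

1.36 Å

In an FCC lattice, atoms touch along the face diagonal, so √2·a = 4r.
r = √2·a/4 = 1.4142 × 3.85 / 4 = 1.36 Å.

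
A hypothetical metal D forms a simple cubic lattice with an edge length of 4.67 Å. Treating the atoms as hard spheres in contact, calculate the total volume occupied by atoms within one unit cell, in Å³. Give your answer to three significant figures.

In a simple cubic lattice atoms touch along the cell edge, so a = 2r, so r = 0.5000a = 2.335 Å.
V_atoms = Z × (4/3)πr³ = 1 × (4/3)π × (2.335)³ = 53.3 Å³.

53.3 Å³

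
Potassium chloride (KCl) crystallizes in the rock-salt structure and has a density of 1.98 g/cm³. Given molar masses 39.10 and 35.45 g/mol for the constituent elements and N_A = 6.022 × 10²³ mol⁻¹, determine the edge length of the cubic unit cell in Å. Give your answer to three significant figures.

M(KCl) = 74.55 g/mol; Z = 4 formula units per cell.
a³ = Z·M/(N_A·ρ) = 4 × 74.55 / (6.022 × 10²³ × 1.98) = 2.501 × 10^-22 cm³, so a = 6.300 × 10^-8 cm = 6.30 Å.

6.30 Å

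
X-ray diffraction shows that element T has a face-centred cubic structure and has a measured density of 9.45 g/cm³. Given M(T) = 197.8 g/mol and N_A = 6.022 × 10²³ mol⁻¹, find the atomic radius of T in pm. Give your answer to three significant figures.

183 pm

For an FCC cell (Z = 4), a³ = Z·M/(N_A·ρ) = 4 × 197.8 / (6.022 × 10²³ × 9.450) = 1.390 × 10^-22 cm³, so a = 5.180 × 10^-8 cm = 518.0 pm.
Atoms touch along the face diagonal, so √2·a = 4r, so r = 0.3536 × a = 183 pm.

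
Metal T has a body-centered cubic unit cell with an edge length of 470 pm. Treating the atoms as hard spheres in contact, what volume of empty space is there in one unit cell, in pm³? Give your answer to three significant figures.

3.32 × 10^7 pm³

In a BCC lattice atoms touch along the body diagonal, so √3·a = 4r, so r = 0.4330a = 203.5 pm.
V_cell = a³ = 1.038 × 10^8 pm³; V_atoms = 2 × (4/3)πr³ = 7.062 × 10^7 pm³.
Empty space = 1.038 × 10^8 − 7.062 × 10^7 = 3.32 × 10^7 pm³.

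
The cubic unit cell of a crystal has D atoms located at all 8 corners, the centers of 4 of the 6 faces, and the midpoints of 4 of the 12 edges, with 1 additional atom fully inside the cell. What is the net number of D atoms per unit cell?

Corner atoms are shared by 8 cells (1/8 each), face atoms by 2 (1/2 each), edge atoms by 4 (1/4 each), interior atoms are unshared.
Net atoms = 8 × 1/8 + 4 × 1/2 + 4 × 1/4 + 1 = 1 + 2 + 1 + 1 = 5.

5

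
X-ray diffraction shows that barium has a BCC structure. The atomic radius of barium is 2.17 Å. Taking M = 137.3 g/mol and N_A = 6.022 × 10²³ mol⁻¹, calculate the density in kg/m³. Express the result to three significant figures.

3620 kg/m³

In a BCC lattice, atoms touch along the body diagonal, so √3·a = 4r, giving a = 5.011 Å = 5.011 × 10^-8 cm.
With Z = 2, ρ = Z·M/(N_A·a³) = 2 × 137.3 / (6.022 × 10²³ × 1.259 × 10^-22) = 3.623 g/cm³ = 3620 kg/m³.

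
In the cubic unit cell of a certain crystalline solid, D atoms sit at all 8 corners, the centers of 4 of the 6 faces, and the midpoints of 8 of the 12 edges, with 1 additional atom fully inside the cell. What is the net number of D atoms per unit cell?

6

Corner atoms are shared by 8 cells (1/8 each), face atoms by 2 (1/2 each), edge atoms by 4 (1/4 each), interior atoms are unshared.
Net atoms = 8 × 1/8 + 4 × 1/2 + 8 × 1/4 + 1 = 1 + 2 + 2 + 1 = 6.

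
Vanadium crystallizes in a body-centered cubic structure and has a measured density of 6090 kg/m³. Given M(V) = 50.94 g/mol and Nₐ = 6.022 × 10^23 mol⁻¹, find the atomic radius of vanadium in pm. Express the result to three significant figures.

131 pm

For a BCC cell (Z = 2), a³ = Z·M/(N_A·ρ) = 2 × 50.94 / (6.022 × 10²³ × 6.090) = 2.778 × 10^-23 cm³, so a = 3.029 × 10^-8 cm = 302.9 pm.
Atoms touch along the body diagonal, so √3·a = 4r, so r = 0.4330 × a = 131 pm.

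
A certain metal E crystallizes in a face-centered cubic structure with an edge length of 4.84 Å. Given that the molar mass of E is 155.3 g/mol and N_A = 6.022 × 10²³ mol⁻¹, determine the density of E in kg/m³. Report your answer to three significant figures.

An FCC unit cell contains Z = 4 atoms.
Cell volume: a³ = (4.84 Å)³ = (4.840 × 10^-8 cm)³ = 1.134 × 10^-22 cm³.
ρ = Z·M/(N_A·a³) = 4 × 155.3 / (6.022 × 10²³ × 1.134 × 10^-22) = 9.098 g/cm³ = 9100 kg/m³.

9100 kg/m³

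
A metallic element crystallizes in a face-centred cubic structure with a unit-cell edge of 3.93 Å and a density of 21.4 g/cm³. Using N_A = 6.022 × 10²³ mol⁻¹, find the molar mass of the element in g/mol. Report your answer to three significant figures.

An FCC cell has Z = 4 atoms; a = 3.930 × 10^-8 cm.
M = ρ·N_A·a³/Z = 21.4 × 6.022 × 10²³ × 6.070 × 10^-23 / 4 = 196 g/mol.

196 g/mol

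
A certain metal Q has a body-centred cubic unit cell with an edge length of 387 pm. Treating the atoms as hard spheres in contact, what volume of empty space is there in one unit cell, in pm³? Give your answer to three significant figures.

In a BCC lattice atoms touch along the body diagonal, so √3·a = 4r, so r = 0.4330a = 167.6 pm.
V_cell = a³ = 5.796 × 10^7 pm³; V_atoms = 2 × (4/3)πr³ = 3.942 × 10^7 pm³.
Empty space = 5.796 × 10^7 − 3.942 × 10^7 = 1.85 × 10^7 pm³.

1.85 × 10^7 pm³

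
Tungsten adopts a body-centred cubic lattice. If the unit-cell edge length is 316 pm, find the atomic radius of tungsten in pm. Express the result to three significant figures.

In a BCC lattice, atoms touch along the body diagonal, so √3·a = 4r.
r = √3·a/4 = 1.7321 × 316 / 4 = 137 pm.

137 pm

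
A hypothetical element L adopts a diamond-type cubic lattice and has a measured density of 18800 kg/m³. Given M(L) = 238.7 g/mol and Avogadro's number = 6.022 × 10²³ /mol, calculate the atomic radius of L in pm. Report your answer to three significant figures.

120 pm

For a diamond cubic cell (Z = 8), a³ = Z·M/(N_A·ρ) = 8 × 238.7 / (6.022 × 10²³ × 18.80) = 1.687 × 10^-22 cm³, so a = 5.525 × 10^-8 cm = 552.5 pm.
Nearest neighbors lie along the body diagonal with √3·a = 8r, so r = 0.2165 × a = 120 pm.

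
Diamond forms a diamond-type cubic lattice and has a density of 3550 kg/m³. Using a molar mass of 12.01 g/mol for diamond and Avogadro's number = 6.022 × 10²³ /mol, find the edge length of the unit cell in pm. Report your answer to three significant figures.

With Z = 8 atoms per diamond cubic cell, a³ = Z·M/(N_A·ρ) = 8 × 12.01 / (6.022 × 10²³ × 3.550 g/cm³) = 4.494 × 10^-23 cm³.
a = (4.494 × 10^-23)^(1/3) = 3.555 × 10^-8 cm = 356 pm.

356 pm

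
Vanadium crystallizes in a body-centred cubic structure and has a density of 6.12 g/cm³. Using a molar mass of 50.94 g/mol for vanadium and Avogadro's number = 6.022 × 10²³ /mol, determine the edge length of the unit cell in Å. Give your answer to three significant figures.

3.02 Å

With Z = 2 atoms per BCC cell, a³ = Z·M/(N_A·ρ) = 2 × 50.94 / (6.022 × 10²³ × 6.120 g/cm³) = 2.764 × 10^-23 cm³.
a = (2.764 × 10^-23)^(1/3) = 3.024 × 10^-8 cm = 3.02 Å.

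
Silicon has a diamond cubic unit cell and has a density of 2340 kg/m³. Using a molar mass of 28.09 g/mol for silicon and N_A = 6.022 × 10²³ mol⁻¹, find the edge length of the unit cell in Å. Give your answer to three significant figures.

With Z = 8 atoms per diamond cubic cell, a³ = Z·M/(N_A·ρ) = 8 × 28.09 / (6.022 × 10²³ × 2.340 g/cm³) = 1.595 × 10^-22 cm³.
a = (1.595 × 10^-22)^(1/3) = 5.423 × 10^-8 cm = 5.42 Å.

5.42 Å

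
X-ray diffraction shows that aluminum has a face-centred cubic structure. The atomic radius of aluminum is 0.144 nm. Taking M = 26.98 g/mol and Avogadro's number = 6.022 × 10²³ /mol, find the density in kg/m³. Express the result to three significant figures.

2650 kg/m³

In an FCC lattice, atoms touch along the face diagonal, so √2·a = 4r, giving a = 0.4073 nm = 4.073 × 10^-8 cm.
With Z = 4, ρ = Z·M/(N_A·a³) = 4 × 26.98 / (6.022 × 10²³ × 6.757 × 10^-23) = 2.652 g/cm³ = 2650 kg/m³.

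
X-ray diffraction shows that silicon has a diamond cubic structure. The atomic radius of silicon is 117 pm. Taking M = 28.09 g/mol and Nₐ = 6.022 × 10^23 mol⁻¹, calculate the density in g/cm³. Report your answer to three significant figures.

2.36 g/cm³

In a diamond cubic lattice, nearest neighbors lie along the body diagonal with √3·a = 8r, giving a = 540.4 pm = 5.404 × 10^-8 cm.
With Z = 8, ρ = Z·M/(N_A·a³) = 8 × 28.09 / (6.022 × 10²³ × 1.578 × 10^-22) = 2.365 g/cm³.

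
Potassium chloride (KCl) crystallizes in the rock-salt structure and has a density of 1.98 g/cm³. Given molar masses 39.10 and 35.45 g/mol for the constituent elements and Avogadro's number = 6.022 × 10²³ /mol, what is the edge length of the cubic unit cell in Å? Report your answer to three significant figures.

M(KCl) = 74.55 g/mol; Z = 4 formula units per cell.
a³ = Z·M/(N_A·ρ) = 4 × 74.55 / (6.022 × 10²³ × 1.98) = 2.501 × 10^-22 cm³, so a = 6.300 × 10^-8 cm = 6.30 Å.

6.30 Å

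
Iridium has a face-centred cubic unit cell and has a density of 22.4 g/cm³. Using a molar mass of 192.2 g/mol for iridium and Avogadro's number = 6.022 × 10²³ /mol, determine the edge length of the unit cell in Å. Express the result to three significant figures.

3.85 Å

With Z = 4 atoms per FCC cell, a³ = Z·M/(N_A·ρ) = 4 × 192.2 / (6.022 × 10²³ × 22.40 g/cm³) = 5.699 × 10^-23 cm³.
a = (5.699 × 10^-23)^(1/3) = 3.848 × 10^-8 cm = 3.85 Å.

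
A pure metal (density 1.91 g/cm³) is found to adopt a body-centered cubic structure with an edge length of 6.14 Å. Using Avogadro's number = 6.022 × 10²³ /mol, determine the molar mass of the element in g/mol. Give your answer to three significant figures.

133 g/mol

A BCC cell has Z = 2 atoms; a = 6.140 × 10^-8 cm.
M = ρ·N_A·a³/Z = 1.91 × 6.022 × 10²³ × 2.315 × 10^-22 / 2 = 133 g/mol.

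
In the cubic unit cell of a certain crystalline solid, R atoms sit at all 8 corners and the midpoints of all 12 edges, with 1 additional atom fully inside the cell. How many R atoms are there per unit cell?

5

Corner atoms are shared by 8 cells (1/8 each), edge atoms by 4 (1/4 each), interior atoms are unshared.
Net atoms = 8 × 1/8 + 12 × 1/4 + 1 = 1 + 3 + 1 = 5.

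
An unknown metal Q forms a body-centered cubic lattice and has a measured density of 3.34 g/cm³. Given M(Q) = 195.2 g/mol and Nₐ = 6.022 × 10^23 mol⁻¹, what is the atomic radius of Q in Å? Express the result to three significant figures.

2.51 Å

For a BCC cell (Z = 2), a³ = Z·M/(N_A·ρ) = 2 × 195.2 / (6.022 × 10²³ × 3.340) = 1.941 × 10^-22 cm³, so a = 5.790 × 10^-8 cm = 5.790 Å.
Atoms touch along the body diagonal, so √3·a = 4r, so r = 0.4330 × a = 2.51 Å.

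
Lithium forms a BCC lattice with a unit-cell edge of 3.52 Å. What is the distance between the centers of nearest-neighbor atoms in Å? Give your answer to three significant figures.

In a BCC structure, atoms touch along the body diagonal, so √3·a = 4r; the nearest-neighbor distance equals 2r = 0.8660·a.
d = 0.8660 × 3.52 = 3.05 Å.

3.05 Å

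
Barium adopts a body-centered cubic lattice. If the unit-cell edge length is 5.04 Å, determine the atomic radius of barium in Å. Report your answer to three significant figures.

2.18 Å

In a BCC lattice, atoms touch along the body diagonal, so √3·a = 4r.
r = √3·a/4 = 1.7321 × 5.04 / 4 = 2.18 Å.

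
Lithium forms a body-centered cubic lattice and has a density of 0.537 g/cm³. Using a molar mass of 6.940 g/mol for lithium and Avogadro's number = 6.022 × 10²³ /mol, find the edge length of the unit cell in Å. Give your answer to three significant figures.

3.50 Å

With Z = 2 atoms per BCC cell, a³ = Z·M/(N_A·ρ) = 2 × 6.940 / (6.022 × 10²³ × 0.5370 g/cm³) = 4.292 × 10^-23 cm³.
a = (4.292 × 10^-23)^(1/3) = 3.501 × 10^-8 cm = 3.50 Å.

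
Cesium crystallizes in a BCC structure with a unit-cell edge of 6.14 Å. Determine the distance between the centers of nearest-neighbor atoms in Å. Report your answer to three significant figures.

5.32 Å

In a BCC structure, atoms touch along the body diagonal, so √3·a = 4r; the nearest-neighbor distance equals 2r = 0.8660·a.
d = 0.8660 × 6.14 = 5.32 Å.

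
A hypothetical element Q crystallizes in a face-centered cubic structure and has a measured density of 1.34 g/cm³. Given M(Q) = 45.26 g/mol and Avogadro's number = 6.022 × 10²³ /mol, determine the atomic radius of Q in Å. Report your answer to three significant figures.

For an FCC cell (Z = 4), a³ = Z·M/(N_A·ρ) = 4 × 45.26 / (6.022 × 10²³ × 1.340) = 2.244 × 10^-22 cm³, so a = 6.076 × 10^-8 cm = 6.076 Å.
Atoms touch along the face diagonal, so √2·a = 4r, so r = 0.3536 × a = 2.15 Å.

2.15 Å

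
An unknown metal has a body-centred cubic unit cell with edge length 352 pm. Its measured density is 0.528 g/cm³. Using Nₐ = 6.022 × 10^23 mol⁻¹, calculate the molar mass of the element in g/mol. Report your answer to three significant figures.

A BCC cell has Z = 2 atoms; a = 3.520 × 10^-8 cm.
M = ρ·N_A·a³/Z = 0.528 × 6.022 × 10²³ × 4.361 × 10^-23 / 2 = 6.93 g/mol.

6.93 g/mol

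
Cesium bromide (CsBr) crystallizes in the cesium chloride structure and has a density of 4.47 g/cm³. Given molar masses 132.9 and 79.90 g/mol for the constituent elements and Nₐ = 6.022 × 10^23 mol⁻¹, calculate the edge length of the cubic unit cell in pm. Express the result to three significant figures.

429 pm

M(CsBr) = 212.8 g/mol; Z = 1 formula unit per cell.
a³ = Z·M/(N_A·ρ) = 1 × 212.8 / (6.022 × 10²³ × 4.47) = 7.905 × 10^-23 cm³, so a = 4.292 × 10^-8 cm = 429 pm.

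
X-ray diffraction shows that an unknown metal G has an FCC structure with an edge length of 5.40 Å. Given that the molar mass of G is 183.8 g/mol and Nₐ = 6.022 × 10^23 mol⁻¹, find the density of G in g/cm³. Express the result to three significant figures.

7.75 g/cm³

An FCC unit cell contains Z = 4 atoms.
Cell volume: a³ = (5.40 Å)³ = (5.400 × 10^-8 cm)³ = 1.575 × 10^-22 cm³.
ρ = Z·M/(N_A·a³) = 4 × 183.8 / (6.022 × 10²³ × 1.575 × 10^-22) = 7.753 g/cm³.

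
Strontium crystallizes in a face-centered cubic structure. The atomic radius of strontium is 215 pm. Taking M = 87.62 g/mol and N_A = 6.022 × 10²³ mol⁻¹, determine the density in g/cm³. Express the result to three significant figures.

2.59 g/cm³

In an FCC lattice, atoms touch along the face diagonal, so √2·a = 4r, giving a = 608.1 pm = 6.081 × 10^-8 cm.
With Z = 4, ρ = Z·M/(N_A·a³) = 4 × 87.62 / (6.022 × 10²³ × 2.249 × 10^-22) = 2.588 g/cm³.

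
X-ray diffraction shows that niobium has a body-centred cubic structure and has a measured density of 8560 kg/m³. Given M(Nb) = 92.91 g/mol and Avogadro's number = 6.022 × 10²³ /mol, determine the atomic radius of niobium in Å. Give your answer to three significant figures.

1.43 Å

For a BCC cell (Z = 2), a³ = Z·M/(N_A·ρ) = 2 × 92.91 / (6.022 × 10²³ × 8.560) = 3.605 × 10^-23 cm³, so a = 3.303 × 10^-8 cm = 3.303 Å.
Atoms touch along the body diagonal, so √3·a = 4r, so r = 0.4330 × a = 1.43 Å.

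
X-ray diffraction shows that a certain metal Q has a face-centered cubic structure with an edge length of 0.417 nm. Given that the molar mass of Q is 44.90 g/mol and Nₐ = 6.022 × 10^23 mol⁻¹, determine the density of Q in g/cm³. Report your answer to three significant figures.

4.11 g/cm³

An FCC unit cell contains Z = 4 atoms.
Cell volume: a³ = (0.417 nm)³ = (4.170 × 10^-8 cm)³ = 7.251 × 10^-23 cm³.
ρ = Z·M/(N_A·a³) = 4 × 44.90 / (6.022 × 10²³ × 7.251 × 10^-23) = 4.113 g/cm³.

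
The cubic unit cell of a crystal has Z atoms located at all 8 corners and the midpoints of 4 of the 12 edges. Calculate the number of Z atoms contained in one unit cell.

Corner atoms are shared by 8 cells (1/8 each), edge atoms by 4 (1/4 each).
Net atoms = 8 × 1/8 + 4 × 1/4 = 1 + 1 = 2.

2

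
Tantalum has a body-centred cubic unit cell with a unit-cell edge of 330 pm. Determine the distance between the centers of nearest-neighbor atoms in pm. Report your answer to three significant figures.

286 pm

In a BCC structure, atoms touch along the body diagonal, so √3·a = 4r; the nearest-neighbor distance equals 2r = 0.8660·a.
d = 0.8660 × 330 = 286 pm.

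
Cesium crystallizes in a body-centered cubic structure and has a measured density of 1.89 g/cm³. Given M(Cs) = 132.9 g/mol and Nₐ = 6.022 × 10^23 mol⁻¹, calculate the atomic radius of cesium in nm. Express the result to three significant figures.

0.267 nm

For a BCC cell (Z = 2), a³ = Z·M/(N_A·ρ) = 2 × 132.9 / (6.022 × 10²³ × 1.890) = 2.335 × 10^-22 cm³, so a = 6.158 × 10^-8 cm = 0.6158 nm.
Atoms touch along the body diagonal, so √3·a = 4r, so r = 0.4330 × a = 0.267 nm.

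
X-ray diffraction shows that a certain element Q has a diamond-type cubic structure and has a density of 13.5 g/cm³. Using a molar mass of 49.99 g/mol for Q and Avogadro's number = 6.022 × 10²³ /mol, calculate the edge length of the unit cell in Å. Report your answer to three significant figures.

3.66 Å

With Z = 8 atoms per diamond cubic cell, a³ = Z·M/(N_A·ρ) = 8 × 49.99 / (6.022 × 10²³ × 13.50 g/cm³) = 4.919 × 10^-23 cm³.
a = (4.919 × 10^-23)^(1/3) = 3.664 × 10^-8 cm = 3.66 Å.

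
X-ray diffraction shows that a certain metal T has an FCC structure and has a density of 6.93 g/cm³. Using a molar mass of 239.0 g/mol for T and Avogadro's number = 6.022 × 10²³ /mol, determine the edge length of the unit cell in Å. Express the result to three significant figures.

6.12 Å

With Z = 4 atoms per FCC cell, a³ = Z·M/(N_A·ρ) = 4 × 239.0 / (6.022 × 10²³ × 6.930 g/cm³) = 2.291 × 10^-22 cm³.
a = (2.291 × 10^-22)^(1/3) = 6.119 × 10^-8 cm = 6.12 Å.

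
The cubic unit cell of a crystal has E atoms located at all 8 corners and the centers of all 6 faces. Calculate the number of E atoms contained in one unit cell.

4

Corner atoms are shared by 8 cells (1/8 each), face atoms by 2 (1/2 each).
Net atoms = 8 × 1/8 + 6 × 1/2 = 1 + 3 = 4.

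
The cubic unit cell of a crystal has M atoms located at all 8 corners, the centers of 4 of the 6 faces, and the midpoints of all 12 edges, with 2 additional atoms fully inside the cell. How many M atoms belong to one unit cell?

8

Corner atoms are shared by 8 cells (1/8 each), face atoms by 2 (1/2 each), edge atoms by 4 (1/4 each), interior atoms are unshared.
Net atoms = 8 × 1/8 + 4 × 1/2 + 12 × 1/4 + 2 = 1 + 2 + 3 + 2 = 8.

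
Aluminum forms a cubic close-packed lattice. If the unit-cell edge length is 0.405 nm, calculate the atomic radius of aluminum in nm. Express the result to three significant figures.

0.143 nm

In an FCC lattice, atoms touch along the face diagonal, so √2·a = 4r.
r = √2·a/4 = 1.4142 × 0.405 / 4 = 0.143 nm.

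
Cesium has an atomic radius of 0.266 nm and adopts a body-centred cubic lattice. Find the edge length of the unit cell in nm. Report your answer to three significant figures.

In a BCC lattice, atoms touch along the body diagonal, so √3·a = 4r.
a = 4r/√3 = 4 × 0.266 / 1.7321 = 0.614 nm.

0.614 nm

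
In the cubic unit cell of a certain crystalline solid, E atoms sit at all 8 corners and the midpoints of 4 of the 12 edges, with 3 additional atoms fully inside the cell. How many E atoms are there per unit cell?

Corner atoms are shared by 8 cells (1/8 each), edge atoms by 4 (1/4 each), interior atoms are unshared.
Net atoms = 8 × 1/8 + 4 × 1/4 + 3 = 1 + 1 + 3 = 5.

5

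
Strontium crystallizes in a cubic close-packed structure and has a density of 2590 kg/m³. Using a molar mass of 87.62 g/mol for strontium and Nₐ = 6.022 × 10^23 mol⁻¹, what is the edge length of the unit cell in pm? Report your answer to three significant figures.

With Z = 4 atoms per FCC cell, a³ = Z·M/(N_A·ρ) = 4 × 87.62 / (6.022 × 10²³ × 2.590 g/cm³) = 2.247 × 10^-22 cm³.
a = (2.247 × 10^-22)^(1/3) = 6.080 × 10^-8 cm = 608 pm.

608 pm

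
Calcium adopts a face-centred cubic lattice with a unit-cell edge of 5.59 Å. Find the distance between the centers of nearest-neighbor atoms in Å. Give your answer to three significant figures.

In an FCC structure, atoms touch along the face diagonal, so √2·a = 4r; the nearest-neighbor distance equals 2r = 0.7071·a.
d = 0.7071 × 5.59 = 3.95 Å.

3.95 Å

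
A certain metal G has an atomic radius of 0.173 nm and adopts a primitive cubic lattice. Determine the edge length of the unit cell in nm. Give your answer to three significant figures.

In a simple cubic lattice, atoms touch along the cell edge, so a = 2r.
a = 2r = 2 × 0.173 = 0.346 nm.

0.346 nm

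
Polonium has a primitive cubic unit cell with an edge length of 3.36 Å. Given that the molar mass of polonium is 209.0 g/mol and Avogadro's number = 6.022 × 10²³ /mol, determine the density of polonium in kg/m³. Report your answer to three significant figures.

9150 kg/m³

A simple cubic unit cell contains Z = 1 atom.
Cell volume: a³ = (3.36 Å)³ = (3.360 × 10^-8 cm)³ = 3.793 × 10^-23 cm³.
ρ = Z·M/(N_A·a³) = 1 × 209.0 / (6.022 × 10²³ × 3.793 × 10^-23) = 9.149 g/cm³ = 9150 kg/m³.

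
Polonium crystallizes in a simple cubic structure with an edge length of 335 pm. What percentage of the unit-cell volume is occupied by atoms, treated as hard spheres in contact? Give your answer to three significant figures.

In a simple cubic lattice atoms touch along the cell edge, so a = 2r, so r = 0.5000a = 167.5 pm.
Packing fraction = Z·(4/3)πr³ / a³ = 1 × (4/3)π × (167.5)³ / (335)³ = 0.5236 = 52.4%.

52.4%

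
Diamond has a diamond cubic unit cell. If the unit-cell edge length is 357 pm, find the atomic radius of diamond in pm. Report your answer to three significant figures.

77.3 pm

In a diamond cubic lattice, nearest neighbors lie along the body diagonal with √3·a = 8r.
r = √3·a/8 = 1.7321 × 357 / 8 = 77.3 pm.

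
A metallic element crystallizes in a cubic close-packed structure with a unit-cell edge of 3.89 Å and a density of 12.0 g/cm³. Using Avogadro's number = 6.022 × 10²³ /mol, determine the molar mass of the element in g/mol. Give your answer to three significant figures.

106 g/mol

An FCC cell has Z = 4 atoms; a = 3.890 × 10^-8 cm.
M = ρ·N_A·a³/Z = 12.0 × 6.022 × 10²³ × 5.886 × 10^-23 / 4 = 106 g/mol.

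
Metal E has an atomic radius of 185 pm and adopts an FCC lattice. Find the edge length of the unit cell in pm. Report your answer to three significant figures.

523 pm

In an FCC lattice, atoms touch along the face diagonal, so √2·a = 4r.
a = 4r/√2 = 4 × 185 / 1.4142 = 523 pm.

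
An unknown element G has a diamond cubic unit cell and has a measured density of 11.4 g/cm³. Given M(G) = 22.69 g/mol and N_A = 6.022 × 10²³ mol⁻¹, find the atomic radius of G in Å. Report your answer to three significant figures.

For a diamond cubic cell (Z = 8), a³ = Z·M/(N_A·ρ) = 8 × 22.69 / (6.022 × 10²³ × 11.40) = 2.644 × 10^-23 cm³, so a = 2.979 × 10^-8 cm = 2.979 Å.
Nearest neighbors lie along the body diagonal with √3·a = 8r, so r = 0.2165 × a = 0.645 Å.

0.645 Å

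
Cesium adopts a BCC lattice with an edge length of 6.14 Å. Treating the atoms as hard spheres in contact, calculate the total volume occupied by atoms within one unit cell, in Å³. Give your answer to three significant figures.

157 Å³

In a BCC lattice atoms touch along the body diagonal, so √3·a = 4r, so r = 0.4330a = 2.659 Å.
V_atoms = Z × (4/3)πr³ = 2 × (4/3)π × (2.659)³ = 157 Å³.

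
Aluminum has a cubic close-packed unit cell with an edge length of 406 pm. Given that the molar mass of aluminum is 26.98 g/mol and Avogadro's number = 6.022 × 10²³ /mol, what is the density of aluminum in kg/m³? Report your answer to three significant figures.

2680 kg/m³

An FCC unit cell contains Z = 4 atoms.
Cell volume: a³ = (406 pm)³ = (4.060 × 10^-8 cm)³ = 6.692 × 10^-23 cm³.
ρ = Z·M/(N_A·a³) = 4 × 26.98 / (6.022 × 10²³ × 6.692 × 10^-23) = 2.678 g/cm³ = 2680 kg/m³.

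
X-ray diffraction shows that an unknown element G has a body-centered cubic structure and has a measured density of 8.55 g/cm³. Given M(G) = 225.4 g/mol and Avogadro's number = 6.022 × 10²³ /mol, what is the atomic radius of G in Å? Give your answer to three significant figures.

For a BCC cell (Z = 2), a³ = Z·M/(N_A·ρ) = 2 × 225.4 / (6.022 × 10²³ × 8.550) = 8.755 × 10^-23 cm³, so a = 4.440 × 10^-8 cm = 4.440 Å.
Atoms touch along the body diagonal, so √3·a = 4r, so r = 0.4330 × a = 1.92 Å.

1.92 Å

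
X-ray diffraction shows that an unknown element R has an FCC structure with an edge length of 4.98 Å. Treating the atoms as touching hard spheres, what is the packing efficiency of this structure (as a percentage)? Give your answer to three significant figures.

74.0%

In an FCC lattice atoms touch along the face diagonal, so √2·a = 4r, so r = 0.3536a = 1.761 Å.
Packing fraction = Z·(4/3)πr³ / a³ = 4 × (4/3)π × (1.761)³ / (4.98)³ = 0.7405 = 74.0%.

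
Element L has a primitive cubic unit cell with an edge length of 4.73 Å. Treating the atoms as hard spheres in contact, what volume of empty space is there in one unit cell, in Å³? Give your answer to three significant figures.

In a simple cubic lattice atoms touch along the cell edge, so a = 2r, so r = 0.5000a = 2.365 Å.
V_cell = a³ = 105.8 Å³; V_atoms = 1 × (4/3)πr³ = 55.41 Å³.
Empty space = 105.8 − 55.41 = 50.4 Å³.

50.4 Å³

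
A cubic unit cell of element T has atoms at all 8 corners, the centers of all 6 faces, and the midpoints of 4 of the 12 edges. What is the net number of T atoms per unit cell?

Corner atoms are shared by 8 cells (1/8 each), face atoms by 2 (1/2 each), edge atoms by 4 (1/4 each).
Net atoms = 8 × 1/8 + 6 × 1/2 + 4 × 1/4 = 1 + 3 + 1 = 5.

5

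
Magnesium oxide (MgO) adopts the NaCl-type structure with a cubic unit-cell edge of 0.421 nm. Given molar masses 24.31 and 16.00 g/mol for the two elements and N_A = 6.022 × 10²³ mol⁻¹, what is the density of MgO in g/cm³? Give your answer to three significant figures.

The NaCl-type structure contains Z = 4 formula units per cell; M(MgO) = 24.31 + 16.00 = 40.31 g/mol.
a³ = (4.210 × 10^-8 cm)³ = 7.462 × 10^-23 cm³.
ρ = 4 × 40.31 / (6.022 × 10²³ × 7.462 × 10^-23) = 3.588 g/cm³.

3.59 g/cm³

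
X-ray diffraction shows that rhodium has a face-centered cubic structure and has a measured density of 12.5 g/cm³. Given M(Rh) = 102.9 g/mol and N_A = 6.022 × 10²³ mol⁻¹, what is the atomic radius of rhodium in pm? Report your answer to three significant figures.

For an FCC cell (Z = 4), a³ = Z·M/(N_A·ρ) = 4 × 102.9 / (6.022 × 10²³ × 12.50) = 5.468 × 10^-23 cm³, so a = 3.796 × 10^-8 cm = 379.6 pm.
Atoms touch along the face diagonal, so √2·a = 4r, so r = 0.3536 × a = 134 pm.

134 pm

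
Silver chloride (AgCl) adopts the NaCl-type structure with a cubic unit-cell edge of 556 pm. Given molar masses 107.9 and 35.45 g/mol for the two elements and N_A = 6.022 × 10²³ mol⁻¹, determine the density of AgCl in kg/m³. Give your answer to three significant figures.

The NaCl-type structure contains Z = 4 formula units per cell; M(AgCl) = 107.9 + 35.45 = 143.35 g/mol.
a³ = (5.560 × 10^-8 cm)³ = 1.719 × 10^-22 cm³.
ρ = 4 × 143.35 / (6.022 × 10²³ × 1.719 × 10^-22) = 5.540 g/cm³ = 5540 kg/m³.

5540 kg/m³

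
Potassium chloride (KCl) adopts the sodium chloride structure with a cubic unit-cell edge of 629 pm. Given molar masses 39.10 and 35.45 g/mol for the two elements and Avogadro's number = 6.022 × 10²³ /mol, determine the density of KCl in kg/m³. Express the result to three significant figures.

1990 kg/m³

The sodium chloride structure contains Z = 4 formula units per cell; M(KCl) = 39.10 + 35.45 = 74.55 g/mol.
a³ = (6.290 × 10^-8 cm)³ = 2.489 × 10^-22 cm³.
ρ = 4 × 74.55 / (6.022 × 10²³ × 2.489 × 10^-22) = 1.990 g/cm³ = 1990 kg/m³.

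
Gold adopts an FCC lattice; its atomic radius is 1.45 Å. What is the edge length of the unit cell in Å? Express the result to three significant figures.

In an FCC lattice, atoms touch along the face diagonal, so √2·a = 4r.
a = 4r/√2 = 4 × 1.45 / 1.4142 = 4.10 Å.

4.10 Å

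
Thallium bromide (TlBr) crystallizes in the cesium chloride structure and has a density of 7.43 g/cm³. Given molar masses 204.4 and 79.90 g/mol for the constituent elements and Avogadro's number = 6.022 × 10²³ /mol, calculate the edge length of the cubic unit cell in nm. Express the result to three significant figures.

0.399 nm

M(TlBr) = 284.3 g/mol; Z = 1 formula unit per cell.
a³ = Z·M/(N_A·ρ) = 1 × 284.3 / (6.022 × 10²³ × 7.43) = 6.354 × 10^-23 cm³, so a = 3.990 × 10^-8 cm = 0.399 nm.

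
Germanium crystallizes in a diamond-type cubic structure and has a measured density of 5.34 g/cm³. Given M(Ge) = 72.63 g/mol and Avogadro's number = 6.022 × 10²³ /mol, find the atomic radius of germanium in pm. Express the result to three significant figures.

122 pm

For a diamond cubic cell (Z = 8), a³ = Z·M/(N_A·ρ) = 8 × 72.63 / (6.022 × 10²³ × 5.340) = 1.807 × 10^-22 cm³, so a = 5.653 × 10^-8 cm = 565.3 pm.
Nearest neighbors lie along the body diagonal with √3·a = 8r, so r = 0.2165 × a = 122 pm.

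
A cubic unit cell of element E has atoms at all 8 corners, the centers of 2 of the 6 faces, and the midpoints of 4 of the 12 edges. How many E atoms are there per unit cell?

Corner atoms are shared by 8 cells (1/8 each), face atoms by 2 (1/2 each), edge atoms by 4 (1/4 each).
Net atoms = 8 × 1/8 + 2 × 1/2 + 4 × 1/4 = 1 + 1 + 1 = 3.

3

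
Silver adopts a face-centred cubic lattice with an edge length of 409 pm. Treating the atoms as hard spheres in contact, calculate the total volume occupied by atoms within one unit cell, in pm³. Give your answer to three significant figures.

5.07 × 10^7 pm³

In an FCC lattice atoms touch along the face diagonal, so √2·a = 4r, so r = 0.3536a = 144.6 pm.
V_atoms = Z × (4/3)πr³ = 4 × (4/3)π × (144.6)³ = 5.07 × 10^7 pm³.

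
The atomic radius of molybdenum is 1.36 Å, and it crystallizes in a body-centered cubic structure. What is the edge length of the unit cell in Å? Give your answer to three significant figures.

3.14 Å

In a BCC lattice, atoms touch along the body diagonal, so √3·a = 4r.
a = 4r/√3 = 4 × 1.36 / 1.7321 = 3.14 Å.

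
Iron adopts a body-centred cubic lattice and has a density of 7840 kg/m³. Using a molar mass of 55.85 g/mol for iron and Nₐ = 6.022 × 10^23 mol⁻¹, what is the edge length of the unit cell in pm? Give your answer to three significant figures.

287 pm

With Z = 2 atoms per BCC cell, a³ = Z·M/(N_A·ρ) = 2 × 55.85 / (6.022 × 10²³ × 7.840 g/cm³) = 2.366 × 10^-23 cm³.
a = (2.366 × 10^-23)^(1/3) = 2.871 × 10^-8 cm = 287 pm.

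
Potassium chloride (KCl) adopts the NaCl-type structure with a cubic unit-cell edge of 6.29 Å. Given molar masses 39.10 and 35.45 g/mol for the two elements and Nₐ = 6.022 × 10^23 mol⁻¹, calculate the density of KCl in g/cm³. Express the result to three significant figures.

1.99 g/cm³

The NaCl-type structure contains Z = 4 formula units per cell; M(KCl) = 39.10 + 35.45 = 74.55 g/mol.
a³ = (6.290 × 10^-8 cm)³ = 2.489 × 10^-22 cm³.
ρ = 4 × 74.55 / (6.022 × 10²³ × 2.489 × 10^-22) = 1.990 g/cm³.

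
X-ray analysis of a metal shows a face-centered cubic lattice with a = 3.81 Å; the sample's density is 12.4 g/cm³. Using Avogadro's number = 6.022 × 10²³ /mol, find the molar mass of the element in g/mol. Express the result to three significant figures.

103 g/mol

An FCC cell has Z = 4 atoms; a = 3.810 × 10^-8 cm.
M = ρ·N_A·a³/Z = 12.4 × 6.022 × 10²³ × 5.531 × 10^-23 / 4 = 103 g/mol.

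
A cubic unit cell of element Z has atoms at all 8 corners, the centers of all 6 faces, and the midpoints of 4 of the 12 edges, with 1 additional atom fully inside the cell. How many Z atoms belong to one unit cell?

Corner atoms are shared by 8 cells (1/8 each), face atoms by 2 (1/2 each), edge atoms by 4 (1/4 each), interior atoms are unshared.
Net atoms = 8 × 1/8 + 6 × 1/2 + 4 × 1/4 + 1 = 1 + 3 + 1 + 1 = 6.

6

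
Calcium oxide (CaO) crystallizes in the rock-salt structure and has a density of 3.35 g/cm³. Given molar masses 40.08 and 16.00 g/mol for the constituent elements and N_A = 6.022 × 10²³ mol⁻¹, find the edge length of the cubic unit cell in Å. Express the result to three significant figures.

M(CaO) = 56.08 g/mol; Z = 4 formula units per cell.
a³ = Z·M/(N_A·ρ) = 4 × 56.08 / (6.022 × 10²³ × 3.35) = 1.112 × 10^-22 cm³, so a = 4.809 × 10^-8 cm = 4.81 Å.

4.81 Å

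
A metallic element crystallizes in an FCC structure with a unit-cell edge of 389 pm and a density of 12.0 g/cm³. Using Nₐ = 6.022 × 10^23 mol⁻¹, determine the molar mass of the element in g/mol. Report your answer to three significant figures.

An FCC cell has Z = 4 atoms; a = 3.890 × 10^-8 cm.
M = ρ·N_A·a³/Z = 12.0 × 6.022 × 10²³ × 5.886 × 10^-23 / 4 = 106 g/mol.

106 g/mol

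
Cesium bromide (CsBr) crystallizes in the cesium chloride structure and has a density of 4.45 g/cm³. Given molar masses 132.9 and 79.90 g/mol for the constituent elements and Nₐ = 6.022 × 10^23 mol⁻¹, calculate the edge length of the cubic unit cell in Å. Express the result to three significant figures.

4.30 Å

M(CsBr) = 212.8 g/mol; Z = 1 formula unit per cell.
a³ = Z·M/(N_A·ρ) = 1 × 212.8 / (6.022 × 10²³ × 4.45) = 7.941 × 10^-23 cm³, so a = 4.298 × 10^-8 cm = 4.30 Å.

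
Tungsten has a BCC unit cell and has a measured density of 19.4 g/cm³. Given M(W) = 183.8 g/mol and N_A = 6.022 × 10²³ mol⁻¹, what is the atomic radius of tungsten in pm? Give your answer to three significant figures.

137 pm

For a BCC cell (Z = 2), a³ = Z·M/(N_A·ρ) = 2 × 183.8 / (6.022 × 10²³ × 19.40) = 3.147 × 10^-23 cm³, so a = 3.157 × 10^-8 cm = 315.7 pm.
Atoms touch along the body diagonal, so √3·a = 4r, so r = 0.4330 × a = 137 pm.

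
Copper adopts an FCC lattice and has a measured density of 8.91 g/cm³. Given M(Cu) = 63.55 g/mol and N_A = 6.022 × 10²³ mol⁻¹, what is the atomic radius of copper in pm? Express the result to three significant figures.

128 pm

For an FCC cell (Z = 4), a³ = Z·M/(N_A·ρ) = 4 × 63.55 / (6.022 × 10²³ × 8.910) = 4.738 × 10^-23 cm³, so a = 3.618 × 10^-8 cm = 361.8 pm.
Atoms touch along the face diagonal, so √2·a = 4r, so r = 0.3536 × a = 128 pm.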